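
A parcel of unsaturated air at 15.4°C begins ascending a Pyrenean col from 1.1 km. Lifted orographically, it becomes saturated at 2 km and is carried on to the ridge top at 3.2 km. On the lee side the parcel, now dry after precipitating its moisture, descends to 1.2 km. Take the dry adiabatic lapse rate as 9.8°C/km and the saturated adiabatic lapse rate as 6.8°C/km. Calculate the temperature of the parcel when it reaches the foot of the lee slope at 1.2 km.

From 1100 m to 2000 m (dry): cools by 9.8 × 0.9 = 8.82°C, giving 6.58°C.
From 2000 m to 3200 m (saturated): cools by 6.8 × 1.2 = 8.16°C, giving -1.58°C.
From 3200 m to 1200 m (dry descent): warms by 9.8 × 2 = 19.6°C, giving 18.02°C.

18.02°C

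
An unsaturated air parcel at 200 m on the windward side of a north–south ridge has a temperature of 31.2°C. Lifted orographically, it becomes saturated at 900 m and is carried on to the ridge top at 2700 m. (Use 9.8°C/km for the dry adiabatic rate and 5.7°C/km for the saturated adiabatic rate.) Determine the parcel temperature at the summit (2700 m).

200–900 m, dry: Δz = 0.7 km ⇒ ΔT = -6.86°C; T = 24.34°C
900–2700 m, saturated: Δz = 1.8 km ⇒ ΔT = -10.26°C; T = 14.08°C

14.08°C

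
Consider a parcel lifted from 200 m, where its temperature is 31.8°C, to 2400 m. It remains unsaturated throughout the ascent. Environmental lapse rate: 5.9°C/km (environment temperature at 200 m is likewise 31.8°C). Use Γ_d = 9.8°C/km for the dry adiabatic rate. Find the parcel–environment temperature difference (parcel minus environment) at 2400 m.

Parcel:
  From 200 m to 2400 m (dry): cools by 9.8 × 2.2 = 21.56°C, giving 10.24°C.
Environment:
  From 200 m to 2400 m (environment): cools by 5.9 × 2.2 = 12.98°C, giving 18.82°C.
T_parcel − T_env = 10.24 − 18.82 = -8.58°C

-8.58°C (parcel cooler than environment)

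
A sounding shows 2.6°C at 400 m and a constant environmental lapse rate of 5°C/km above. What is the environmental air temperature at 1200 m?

From 400 m to 1200 m (environmental): cools by 5 × 0.8 = 4°C, giving -1.4°C.

-1.4°C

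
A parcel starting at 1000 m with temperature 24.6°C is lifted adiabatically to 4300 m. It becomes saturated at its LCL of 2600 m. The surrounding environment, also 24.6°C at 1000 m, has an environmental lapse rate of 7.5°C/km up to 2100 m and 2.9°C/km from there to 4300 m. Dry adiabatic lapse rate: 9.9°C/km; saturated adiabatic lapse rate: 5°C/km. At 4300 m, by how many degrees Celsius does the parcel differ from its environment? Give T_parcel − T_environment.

-9.71°C (parcel cooler than environment)

Parcel:
  1000–2600 m, dry: Δz = 1.6 km ⇒ ΔT = -15.84°C; T = 8.76°C
  2600–4300 m, saturated: Δz = 1.7 km ⇒ ΔT = -8.5°C; T = 0.26°C
Environment:
  1000–2100 m, environment, lower layer: Δz = 1.1 km ⇒ ΔT = -8.25°C; T = 16.35°C
  2100–4300 m, environment, upper layer: Δz = 2.2 km ⇒ ΔT = -6.38°C; T = 9.97°C
T_parcel − T_env = 0.26 − 9.97 = -9.71°C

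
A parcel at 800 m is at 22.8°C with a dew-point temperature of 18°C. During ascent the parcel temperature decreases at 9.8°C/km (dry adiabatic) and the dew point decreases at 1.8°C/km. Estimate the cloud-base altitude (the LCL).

1400 m

T and T_d converge at 9.8 − 1.8 = 8°C per km
Height above start = (22.8 − 18) / 8 = 0.6 km
LCL altitude = 800 m + 600 m = 1400 m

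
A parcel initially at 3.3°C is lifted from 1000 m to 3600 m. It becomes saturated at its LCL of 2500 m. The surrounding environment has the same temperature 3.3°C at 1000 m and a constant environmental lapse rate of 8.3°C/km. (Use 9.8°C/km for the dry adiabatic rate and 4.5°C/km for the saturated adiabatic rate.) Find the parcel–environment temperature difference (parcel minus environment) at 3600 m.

+1.93°C (parcel warmer than environment)

Parcel:
  Dry to 2500 m: -9.8 × 1.5 km = -14.7°C, so T = -11.4°C.
  Saturated to 3600 m: -4.5 × 1.1 km = -4.95°C, so T = -16.35°C.
Environment:
  Environment to 3600 m: -8.3 × 2.6 km = -21.58°C, so T = -18.28°C.
T_parcel − T_env = -16.35 − (-18.28) = +1.93°C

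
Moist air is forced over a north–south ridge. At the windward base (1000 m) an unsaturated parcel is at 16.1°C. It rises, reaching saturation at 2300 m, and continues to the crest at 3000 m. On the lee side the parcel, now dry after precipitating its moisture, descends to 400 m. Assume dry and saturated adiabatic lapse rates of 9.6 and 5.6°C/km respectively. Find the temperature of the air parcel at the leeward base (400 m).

24.66°C

1000 → 2300 m (dry, 9.6°C/km): ΔT = -9.6 × 1.3 = -12.48°C → T = 3.62°C
2300 → 3000 m (saturated, 5.6°C/km): ΔT = -5.6 × 0.7 = -3.92°C → T = -0.3°C
3000 → 400 m (dry descent, 9.6°C/km): ΔT = +9.6 × 2.6 = +24.96°C → T = 24.66°C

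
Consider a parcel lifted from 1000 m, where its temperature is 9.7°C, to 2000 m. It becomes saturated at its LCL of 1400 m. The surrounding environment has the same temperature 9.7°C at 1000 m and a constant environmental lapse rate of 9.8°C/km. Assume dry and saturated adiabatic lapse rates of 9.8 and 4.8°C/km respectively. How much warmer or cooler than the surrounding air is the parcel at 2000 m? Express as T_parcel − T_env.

Parcel:
  1000 → 1400 m (dry, 9.8°C/km): ΔT = -9.8 × 0.4 = -3.92°C → T = 5.78°C
  1400 → 2000 m (saturated, 4.8°C/km): ΔT = -4.8 × 0.6 = -2.88°C → T = 2.9°C
Environment:
  1000 → 2000 m (environment, 9.8°C/km): ΔT = -9.8 × 1 = -9.8°C → T = -0.1°C
T_parcel − T_env = 2.9 − (-0.1) = +3°C

+3°C (parcel warmer than environment)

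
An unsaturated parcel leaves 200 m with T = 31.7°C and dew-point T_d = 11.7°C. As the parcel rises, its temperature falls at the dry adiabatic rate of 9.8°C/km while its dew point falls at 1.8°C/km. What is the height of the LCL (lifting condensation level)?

T and T_d converge at 9.8 − 1.8 = 8°C per km
Height above start = (31.7 − 11.7) / 8 = 2.5 km
LCL altitude = 200 m + 2500 m = 2700 m

2700 m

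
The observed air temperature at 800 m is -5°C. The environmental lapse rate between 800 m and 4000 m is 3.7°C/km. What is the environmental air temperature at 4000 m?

Environmental to 4000 m: -3.7 × 3.2 km = -11.84°C, so T = -16.84°C.

-16.84°C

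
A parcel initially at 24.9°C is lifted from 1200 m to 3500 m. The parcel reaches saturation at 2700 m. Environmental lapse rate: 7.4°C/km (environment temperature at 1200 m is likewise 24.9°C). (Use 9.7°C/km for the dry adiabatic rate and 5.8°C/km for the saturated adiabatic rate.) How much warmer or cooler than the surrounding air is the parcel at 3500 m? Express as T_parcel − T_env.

-2.17°C (parcel cooler than environment)

Parcel:
  From 1200 m to 2700 m (dry): cools by 9.7 × 1.5 = 14.55°C, giving 10.35°C.
  From 2700 m to 3500 m (saturated): cools by 5.8 × 0.8 = 4.64°C, giving 5.71°C.
Environment:
  From 1200 m to 3500 m (environment): cools by 7.4 × 2.3 = 17.02°C, giving 7.88°C.
T_parcel − T_env = 5.71 − 7.88 = -2.17°C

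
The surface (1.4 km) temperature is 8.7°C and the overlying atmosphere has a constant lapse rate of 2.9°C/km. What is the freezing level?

4.4 km

Height above start = (8.7 − 0) / 2.9 = 3 km
Altitude = 1400 m + 3000 m = 4400 m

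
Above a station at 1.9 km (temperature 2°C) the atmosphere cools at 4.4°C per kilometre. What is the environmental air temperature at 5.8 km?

-15.16°C

Environmental to 5800 m: -4.4 × 3.9 km = -17.16°C, so T = -15.16°C.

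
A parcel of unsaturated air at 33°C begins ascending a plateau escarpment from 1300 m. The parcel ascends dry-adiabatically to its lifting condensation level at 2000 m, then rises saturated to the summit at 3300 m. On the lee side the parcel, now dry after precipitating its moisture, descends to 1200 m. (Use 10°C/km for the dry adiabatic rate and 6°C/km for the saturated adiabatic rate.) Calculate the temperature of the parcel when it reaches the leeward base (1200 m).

39.2°C

Dry to 2000 m: -10 × 0.7 km = -7°C, so T = 26°C.
Saturated to 3300 m: -6 × 1.3 km = -7.8°C, so T = 18.2°C.
Dry descent to 1200 m: +10 × 2.1 km = +21°C, so T = 39.2°C.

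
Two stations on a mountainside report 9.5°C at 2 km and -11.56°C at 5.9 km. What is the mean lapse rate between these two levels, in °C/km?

5.4°C/km

Γ = −ΔT/Δz = (9.5 − (-11.56)) / (5900 − 2000) m
  = 21.06°C / 3.9 km = 5.4°C/km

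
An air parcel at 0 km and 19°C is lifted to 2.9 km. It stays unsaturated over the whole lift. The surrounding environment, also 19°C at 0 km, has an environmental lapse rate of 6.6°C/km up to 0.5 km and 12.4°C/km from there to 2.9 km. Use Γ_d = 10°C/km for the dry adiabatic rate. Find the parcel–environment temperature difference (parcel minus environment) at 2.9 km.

+4.06°C (parcel warmer than environment)

Parcel:
  0–2900 m, dry: Δz = 2.9 km ⇒ ΔT = -29°C; T = -10°C
Environment:
  0–500 m, environment, lower layer: Δz = 0.5 km ⇒ ΔT = -3.3°C; T = 15.7°C
  500–2900 m, environment, upper layer: Δz = 2.4 km ⇒ ΔT = -29.76°C; T = -14.06°C
T_parcel − T_env = -10 − (-14.06) = +4.06°C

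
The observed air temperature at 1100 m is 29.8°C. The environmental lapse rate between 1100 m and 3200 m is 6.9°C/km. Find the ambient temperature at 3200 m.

15.31°C

From 1100 m to 3200 m (environmental): cools by 6.9 × 2.1 = 14.49°C, giving 15.31°C.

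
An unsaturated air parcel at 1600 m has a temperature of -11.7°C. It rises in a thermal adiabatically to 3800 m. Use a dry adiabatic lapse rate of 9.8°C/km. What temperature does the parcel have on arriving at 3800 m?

1600–3800 m, dry adiabatic: Δz = 2.2 km ⇒ ΔT = -21.56°C; T = -33.26°C

-33.26°C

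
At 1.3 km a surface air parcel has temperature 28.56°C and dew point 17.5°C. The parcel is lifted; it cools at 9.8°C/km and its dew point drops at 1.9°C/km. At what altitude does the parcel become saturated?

2.7 km

T and T_d converge at 9.8 − 1.9 = 7.9°C per km
Height above start = (28.56 − 17.5) / 7.9 = 1.4 km
LCL altitude = 1300 m + 1400 m = 2700 m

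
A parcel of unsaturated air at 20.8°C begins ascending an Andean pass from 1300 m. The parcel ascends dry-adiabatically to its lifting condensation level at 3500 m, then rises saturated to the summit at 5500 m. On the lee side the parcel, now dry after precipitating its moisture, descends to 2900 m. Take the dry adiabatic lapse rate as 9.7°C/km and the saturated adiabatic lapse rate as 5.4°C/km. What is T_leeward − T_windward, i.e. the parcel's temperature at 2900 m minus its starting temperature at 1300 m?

1300 → 3500 m (dry, 9.7°C/km): ΔT = -9.7 × 2.2 = -21.34°C → T = -0.54°C
3500 → 5500 m (saturated, 5.4°C/km): ΔT = -5.4 × 2 = -10.8°C → T = -11.34°C
5500 → 2900 m (dry descent, 9.7°C/km): ΔT = +9.7 × 2.6 = +25.22°C → T = 13.88°C
Net change vs windward start: 13.88 − 20.8 = -6.92°C

-6.92°C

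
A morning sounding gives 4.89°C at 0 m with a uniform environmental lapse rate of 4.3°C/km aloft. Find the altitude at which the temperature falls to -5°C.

2300 m

Height above start = (4.89 − (-5)) / 4.3 = 2.3 km
Altitude = 0 m + 2300 m = 2300 m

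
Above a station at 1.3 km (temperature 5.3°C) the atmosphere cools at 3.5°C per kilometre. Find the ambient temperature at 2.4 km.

From 1300 m to 2400 m (environmental): cools by 3.5 × 1.1 = 3.85°C, giving 1.45°C.

1.45°C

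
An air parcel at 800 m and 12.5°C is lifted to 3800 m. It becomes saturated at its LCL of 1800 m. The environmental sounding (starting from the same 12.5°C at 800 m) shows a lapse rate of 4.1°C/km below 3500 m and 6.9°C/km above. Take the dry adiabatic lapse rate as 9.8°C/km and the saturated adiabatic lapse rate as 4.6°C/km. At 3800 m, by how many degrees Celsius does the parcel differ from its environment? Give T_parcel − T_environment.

-5.86°C (parcel cooler than environment)

Parcel:
  800–1800 m, dry: Δz = 1 km ⇒ ΔT = -9.8°C; T = 2.7°C
  1800–3800 m, saturated: Δz = 2 km ⇒ ΔT = -9.2°C; T = -6.5°C
Environment:
  800–3500 m, environment, lower layer: Δz = 2.7 km ⇒ ΔT = -11.07°C; T = 1.43°C
  3500–3800 m, environment, upper layer: Δz = 0.3 km ⇒ ΔT = -2.07°C; T = -0.64°C
T_parcel − T_env = -6.5 − (-0.64) = -5.86°C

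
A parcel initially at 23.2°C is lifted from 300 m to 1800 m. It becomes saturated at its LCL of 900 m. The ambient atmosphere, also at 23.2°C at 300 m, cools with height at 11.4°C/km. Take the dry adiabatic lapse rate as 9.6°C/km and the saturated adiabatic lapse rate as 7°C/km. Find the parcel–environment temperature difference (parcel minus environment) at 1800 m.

Parcel:
  300–900 m, dry: Δz = 0.6 km ⇒ ΔT = -5.76°C; T = 17.44°C
  900–1800 m, saturated: Δz = 0.9 km ⇒ ΔT = -6.3°C; T = 11.14°C
Environment:
  300–1800 m, environment: Δz = 1.5 km ⇒ ΔT = -17.1°C; T = 6.1°C
T_parcel − T_env = 11.14 − 6.1 = +5.04°C

+5.04°C (parcel warmer than environment)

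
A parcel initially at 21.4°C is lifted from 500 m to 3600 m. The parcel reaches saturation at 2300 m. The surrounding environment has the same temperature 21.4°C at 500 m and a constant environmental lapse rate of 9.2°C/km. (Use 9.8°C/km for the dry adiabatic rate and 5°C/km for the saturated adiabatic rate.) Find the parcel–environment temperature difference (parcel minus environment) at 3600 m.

Parcel:
  From 500 m to 2300 m (dry): cools by 9.8 × 1.8 = 17.64°C, giving 3.76°C.
  From 2300 m to 3600 m (saturated): cools by 5 × 1.3 = 6.5°C, giving -2.74°C.
Environment:
  From 500 m to 3600 m (environment): cools by 9.2 × 3.1 = 28.52°C, giving -7.12°C.
T_parcel − T_env = -2.74 − (-7.12) = +4.38°C

+4.38°C (parcel warmer than environment)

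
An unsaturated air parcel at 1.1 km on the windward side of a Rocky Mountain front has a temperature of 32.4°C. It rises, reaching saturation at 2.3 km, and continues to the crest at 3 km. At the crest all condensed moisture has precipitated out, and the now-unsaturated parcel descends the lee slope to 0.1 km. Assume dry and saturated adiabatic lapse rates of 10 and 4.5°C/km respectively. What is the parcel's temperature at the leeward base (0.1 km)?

46.25°C

1100 → 2300 m (dry, 10°C/km): ΔT = -10 × 1.2 = -12°C → T = 20.4°C
2300 → 3000 m (saturated, 4.5°C/km): ΔT = -4.5 × 0.7 = -3.15°C → T = 17.25°C
3000 → 100 m (dry descent, 10°C/km): ΔT = +10 × 2.9 = +29°C → T = 46.25°C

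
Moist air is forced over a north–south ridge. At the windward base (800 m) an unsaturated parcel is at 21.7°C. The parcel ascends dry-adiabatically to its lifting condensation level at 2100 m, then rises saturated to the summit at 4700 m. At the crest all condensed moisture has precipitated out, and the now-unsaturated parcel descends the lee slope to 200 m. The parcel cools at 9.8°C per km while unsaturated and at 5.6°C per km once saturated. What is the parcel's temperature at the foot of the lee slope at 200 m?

From 800 m to 2100 m (dry): cools by 9.8 × 1.3 = 12.74°C, giving 8.96°C.
From 2100 m to 4700 m (saturated): cools by 5.6 × 2.6 = 14.56°C, giving -5.6°C.
From 4700 m to 200 m (dry descent): warms by 9.8 × 4.5 = 44.1°C, giving 38.5°C.

38.5°C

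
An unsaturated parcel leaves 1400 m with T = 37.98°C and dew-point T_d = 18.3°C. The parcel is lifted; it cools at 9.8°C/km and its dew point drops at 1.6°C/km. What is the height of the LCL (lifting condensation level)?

3800 m

T and T_d converge at 9.8 − 1.6 = 8.2°C per km
Height above start = (37.98 − 18.3) / 8.2 = 2.4 km
LCL altitude = 1400 m + 2400 m = 3800 m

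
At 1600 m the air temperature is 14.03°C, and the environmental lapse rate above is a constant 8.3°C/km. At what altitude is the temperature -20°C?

5700 m

Height above start = (14.03 − (-20)) / 8.3 = 4.1 km
Altitude = 1600 m + 4100 m = 5700 m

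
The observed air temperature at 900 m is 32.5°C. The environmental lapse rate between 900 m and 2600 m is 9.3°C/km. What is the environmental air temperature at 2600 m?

Environmental to 2600 m: -9.3 × 1.7 km = -15.81°C, so T = 16.69°C.

16.69°C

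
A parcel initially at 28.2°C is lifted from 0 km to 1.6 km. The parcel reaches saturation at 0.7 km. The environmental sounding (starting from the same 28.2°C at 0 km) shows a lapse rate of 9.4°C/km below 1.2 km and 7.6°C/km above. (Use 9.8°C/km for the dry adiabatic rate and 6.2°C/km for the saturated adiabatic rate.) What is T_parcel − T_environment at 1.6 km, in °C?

Parcel:
  0–700 m, dry: Δz = 0.7 km ⇒ ΔT = -6.86°C; T = 21.34°C
  700–1600 m, saturated: Δz = 0.9 km ⇒ ΔT = -5.58°C; T = 15.76°C
Environment:
  0–1200 m, environment, lower layer: Δz = 1.2 km ⇒ ΔT = -11.28°C; T = 16.92°C
  1200–1600 m, environment, upper layer: Δz = 0.4 km ⇒ ΔT = -3.04°C; T = 13.88°C
T_parcel − T_env = 15.76 − 13.88 = +1.88°C

+1.88°C (parcel warmer than environment)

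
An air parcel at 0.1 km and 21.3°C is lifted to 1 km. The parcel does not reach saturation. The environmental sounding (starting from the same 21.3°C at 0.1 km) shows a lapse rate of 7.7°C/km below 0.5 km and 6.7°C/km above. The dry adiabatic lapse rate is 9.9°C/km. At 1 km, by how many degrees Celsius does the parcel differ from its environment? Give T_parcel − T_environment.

Parcel:
  100–1000 m, dry: Δz = 0.9 km ⇒ ΔT = -8.91°C; T = 12.39°C
Environment:
  100–500 m, environment, lower layer: Δz = 0.4 km ⇒ ΔT = -3.08°C; T = 18.22°C
  500–1000 m, environment, upper layer: Δz = 0.5 km ⇒ ΔT = -3.35°C; T = 14.87°C
T_parcel − T_env = 12.39 − 14.87 = -2.48°C

-2.48°C (parcel cooler than environment)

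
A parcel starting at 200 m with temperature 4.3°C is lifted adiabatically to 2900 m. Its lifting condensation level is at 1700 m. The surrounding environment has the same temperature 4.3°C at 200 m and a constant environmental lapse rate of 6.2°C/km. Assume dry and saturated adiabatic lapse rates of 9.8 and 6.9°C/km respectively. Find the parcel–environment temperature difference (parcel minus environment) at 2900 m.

-6.24°C (parcel cooler than environment)

Parcel:
  200 → 1700 m (dry, 9.8°C/km): ΔT = -9.8 × 1.5 = -14.7°C → T = -10.4°C
  1700 → 2900 m (saturated, 6.9°C/km): ΔT = -6.9 × 1.2 = -8.28°C → T = -18.68°C
Environment:
  200 → 2900 m (environment, 6.2°C/km): ΔT = -6.2 × 2.7 = -16.74°C → T = -12.44°C
T_parcel − T_env = -18.68 − (-12.44) = -6.24°C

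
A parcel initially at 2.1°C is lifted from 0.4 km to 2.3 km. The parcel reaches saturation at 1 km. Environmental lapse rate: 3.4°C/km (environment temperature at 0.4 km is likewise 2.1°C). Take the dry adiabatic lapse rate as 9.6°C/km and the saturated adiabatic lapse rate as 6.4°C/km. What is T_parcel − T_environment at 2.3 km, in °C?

Parcel:
  400–1000 m, dry: Δz = 0.6 km ⇒ ΔT = -5.76°C; T = -3.66°C
  1000–2300 m, saturated: Δz = 1.3 km ⇒ ΔT = -8.32°C; T = -11.98°C
Environment:
  400–2300 m, environment: Δz = 1.9 km ⇒ ΔT = -6.46°C; T = -4.36°C
T_parcel − T_env = -11.98 − (-4.36) = -7.62°C

-7.62°C (parcel cooler than environment)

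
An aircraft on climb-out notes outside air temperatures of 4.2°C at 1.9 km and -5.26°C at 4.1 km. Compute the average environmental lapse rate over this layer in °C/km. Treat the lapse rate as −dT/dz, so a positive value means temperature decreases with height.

4.3°C/km

Γ = −ΔT/Δz = (4.2 − (-5.26)) / (4100 − 1900) m
  = 9.46°C / 2.2 km = 4.3°C/km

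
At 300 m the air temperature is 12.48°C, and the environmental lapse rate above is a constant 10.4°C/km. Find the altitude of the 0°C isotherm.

1500 m

Height above start = (12.48 − 0) / 10.4 = 1.2 km
Altitude = 300 m + 1200 m = 1500 m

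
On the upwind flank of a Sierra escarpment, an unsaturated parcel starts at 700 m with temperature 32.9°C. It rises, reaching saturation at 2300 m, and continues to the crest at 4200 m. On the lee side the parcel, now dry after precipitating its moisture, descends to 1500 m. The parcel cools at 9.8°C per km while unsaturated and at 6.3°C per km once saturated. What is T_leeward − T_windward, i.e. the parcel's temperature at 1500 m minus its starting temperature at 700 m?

700 → 2300 m (dry, 9.8°C/km): ΔT = -9.8 × 1.6 = -15.68°C → T = 17.22°C
2300 → 4200 m (saturated, 6.3°C/km): ΔT = -6.3 × 1.9 = -11.97°C → T = 5.25°C
4200 → 1500 m (dry descent, 9.8°C/km): ΔT = +9.8 × 2.7 = +26.46°C → T = 31.71°C
Net change vs windward start: 31.71 − 32.9 = -1.19°C

-1.19°C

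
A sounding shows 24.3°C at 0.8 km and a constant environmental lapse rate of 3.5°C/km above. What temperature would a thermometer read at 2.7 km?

17.65°C

Environmental to 2700 m: -3.5 × 1.9 km = -6.65°C, so T = 17.65°C.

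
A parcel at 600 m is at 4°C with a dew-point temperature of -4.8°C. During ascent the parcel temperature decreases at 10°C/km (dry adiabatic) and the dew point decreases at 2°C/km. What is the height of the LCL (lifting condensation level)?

1700 m

T and T_d converge at 10 − 2 = 8°C per km
Height above start = (4 − (-4.8)) / 8 = 1.1 km
LCL altitude = 600 m + 1100 m = 1700 m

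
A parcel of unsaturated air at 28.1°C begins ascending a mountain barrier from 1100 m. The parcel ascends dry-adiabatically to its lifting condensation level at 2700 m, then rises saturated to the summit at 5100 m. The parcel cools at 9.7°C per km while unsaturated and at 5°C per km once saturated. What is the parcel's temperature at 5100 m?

0.58°C

1100 → 2700 m (dry, 9.7°C/km): ΔT = -9.7 × 1.6 = -15.52°C → T = 12.58°C
2700 → 5100 m (saturated, 5°C/km): ΔT = -5 × 2.4 = -12°C → T = 0.58°C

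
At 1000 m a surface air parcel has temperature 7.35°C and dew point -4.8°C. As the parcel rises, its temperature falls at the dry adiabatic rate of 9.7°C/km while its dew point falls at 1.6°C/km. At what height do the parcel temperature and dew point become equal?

2500 m

T and T_d converge at 9.7 − 1.6 = 8.1°C per km
Height above start = (7.35 − (-4.8)) / 8.1 = 1.5 km
LCL altitude = 1000 m + 1500 m = 2500 m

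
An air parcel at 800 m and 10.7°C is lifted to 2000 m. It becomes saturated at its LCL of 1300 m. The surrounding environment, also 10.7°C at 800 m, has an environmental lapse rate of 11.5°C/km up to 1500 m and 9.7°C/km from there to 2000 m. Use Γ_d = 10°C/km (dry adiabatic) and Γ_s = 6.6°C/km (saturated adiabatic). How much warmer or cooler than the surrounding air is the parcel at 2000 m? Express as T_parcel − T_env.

Parcel:
  From 800 m to 1300 m (dry): cools by 10 × 0.5 = 5°C, giving 5.7°C.
  From 1300 m to 2000 m (saturated): cools by 6.6 × 0.7 = 4.62°C, giving 1.08°C.
Environment:
  From 800 m to 1500 m (environment, lower layer): cools by 11.5 × 0.7 = 8.05°C, giving 2.65°C.
  From 1500 m to 2000 m (environment, upper layer): cools by 9.7 × 0.5 = 4.85°C, giving -2.2°C.
T_parcel − T_env = 1.08 − (-2.2) = +3.28°C

+3.28°C (parcel warmer than environment)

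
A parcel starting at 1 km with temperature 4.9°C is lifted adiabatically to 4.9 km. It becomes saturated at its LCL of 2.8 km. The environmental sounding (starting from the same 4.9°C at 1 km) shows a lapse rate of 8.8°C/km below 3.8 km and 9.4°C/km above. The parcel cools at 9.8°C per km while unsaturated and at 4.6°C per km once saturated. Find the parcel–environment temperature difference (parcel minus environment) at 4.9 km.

+7.68°C (parcel warmer than environment)

Parcel:
  1000–2800 m, dry: Δz = 1.8 km ⇒ ΔT = -17.64°C; T = -12.74°C
  2800–4900 m, saturated: Δz = 2.1 km ⇒ ΔT = -9.66°C; T = -22.4°C
Environment:
  1000–3800 m, environment, lower layer: Δz = 2.8 km ⇒ ΔT = -24.64°C; T = -19.74°C
  3800–4900 m, environment, upper layer: Δz = 1.1 km ⇒ ΔT = -10.34°C; T = -30.08°C
T_parcel − T_env = -22.4 − (-30.08) = +7.68°C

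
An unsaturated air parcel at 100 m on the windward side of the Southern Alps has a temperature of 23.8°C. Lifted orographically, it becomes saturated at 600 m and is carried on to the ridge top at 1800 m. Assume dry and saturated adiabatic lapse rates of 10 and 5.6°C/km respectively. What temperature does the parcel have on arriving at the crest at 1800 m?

12.08°C

From 100 m to 600 m (dry): cools by 10 × 0.5 = 5°C, giving 18.8°C.
From 600 m to 1800 m (saturated): cools by 5.6 × 1.2 = 6.72°C, giving 12.08°C.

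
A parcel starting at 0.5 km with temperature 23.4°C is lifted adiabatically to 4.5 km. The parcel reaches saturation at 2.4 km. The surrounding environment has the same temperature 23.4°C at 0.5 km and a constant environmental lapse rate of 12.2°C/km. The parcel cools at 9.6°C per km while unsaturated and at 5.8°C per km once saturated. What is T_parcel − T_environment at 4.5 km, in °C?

+18.38°C (parcel warmer than environment)

Parcel:
  From 500 m to 2400 m (dry): cools by 9.6 × 1.9 = 18.24°C, giving 5.16°C.
  From 2400 m to 4500 m (saturated): cools by 5.8 × 2.1 = 12.18°C, giving -7.02°C.
Environment:
  From 500 m to 4500 m (environment): cools by 12.2 × 4 = 48.8°C, giving -25.4°C.
T_parcel − T_env = -7.02 − (-25.4) = +18.38°C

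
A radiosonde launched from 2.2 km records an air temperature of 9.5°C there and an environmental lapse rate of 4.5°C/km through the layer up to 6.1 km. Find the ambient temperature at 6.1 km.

-8.05°C

Environmental to 6100 m: -4.5 × 3.9 km = -17.55°C, so T = -8.05°C.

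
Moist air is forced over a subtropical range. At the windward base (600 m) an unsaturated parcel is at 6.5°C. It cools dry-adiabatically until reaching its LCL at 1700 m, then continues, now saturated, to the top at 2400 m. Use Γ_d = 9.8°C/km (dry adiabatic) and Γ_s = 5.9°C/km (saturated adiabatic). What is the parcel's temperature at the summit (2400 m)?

600–1700 m, dry: Δz = 1.1 km ⇒ ΔT = -10.78°C; T = -4.28°C
1700–2400 m, saturated: Δz = 0.7 km ⇒ ΔT = -4.13°C; T = -8.41°C

-8.41°C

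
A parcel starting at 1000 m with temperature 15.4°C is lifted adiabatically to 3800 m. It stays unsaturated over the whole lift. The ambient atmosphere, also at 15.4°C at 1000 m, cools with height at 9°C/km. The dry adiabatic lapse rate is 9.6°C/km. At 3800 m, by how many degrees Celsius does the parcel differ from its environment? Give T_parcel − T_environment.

-1.68°C (parcel cooler than environment)

Parcel:
  Dry to 3800 m: -9.6 × 2.8 km = -26.88°C, so T = -11.48°C.
Environment:
  Environment to 3800 m: -9 × 2.8 km = -25.2°C, so T = -9.8°C.
T_parcel − T_env = -11.48 − (-9.8) = -1.68°C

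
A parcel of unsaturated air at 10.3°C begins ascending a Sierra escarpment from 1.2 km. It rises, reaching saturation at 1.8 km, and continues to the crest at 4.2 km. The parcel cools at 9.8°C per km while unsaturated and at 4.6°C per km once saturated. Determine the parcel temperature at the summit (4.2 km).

-6.62°C

1200 → 1800 m (dry, 9.8°C/km): ΔT = -9.8 × 0.6 = -5.88°C → T = 4.42°C
1800 → 4200 m (saturated, 4.6°C/km): ΔT = -4.6 × 2.4 = -11.04°C → T = -6.62°C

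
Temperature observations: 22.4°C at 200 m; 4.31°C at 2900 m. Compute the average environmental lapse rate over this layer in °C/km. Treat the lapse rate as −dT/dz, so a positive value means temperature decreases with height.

6.7°C/km

Γ = −ΔT/Δz = (22.4 − 4.31) / (2900 − 200) m
  = 18.09°C / 2.7 km = 6.7°C/km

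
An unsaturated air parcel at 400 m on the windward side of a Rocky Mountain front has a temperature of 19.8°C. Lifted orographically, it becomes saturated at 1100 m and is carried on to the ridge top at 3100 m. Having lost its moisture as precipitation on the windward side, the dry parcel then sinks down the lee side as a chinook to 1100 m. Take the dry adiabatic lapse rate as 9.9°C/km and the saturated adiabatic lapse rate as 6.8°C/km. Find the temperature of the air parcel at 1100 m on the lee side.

19.07°C

Dry to 1100 m: -9.9 × 0.7 km = -6.93°C, so T = 12.87°C.
Saturated to 3100 m: -6.8 × 2 km = -13.6°C, so T = -0.73°C.
Dry descent to 1100 m: +9.9 × 2 km = +19.8°C, so T = 19.07°C.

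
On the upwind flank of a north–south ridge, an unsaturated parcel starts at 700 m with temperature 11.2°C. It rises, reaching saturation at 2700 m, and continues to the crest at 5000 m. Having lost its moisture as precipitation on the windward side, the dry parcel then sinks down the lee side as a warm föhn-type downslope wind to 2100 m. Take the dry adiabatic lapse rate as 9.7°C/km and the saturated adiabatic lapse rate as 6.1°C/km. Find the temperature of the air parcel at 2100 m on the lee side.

From 700 m to 2700 m (dry): cools by 9.7 × 2 = 19.4°C, giving -8.2°C.
From 2700 m to 5000 m (saturated): cools by 6.1 × 2.3 = 14.03°C, giving -22.23°C.
From 5000 m to 2100 m (dry descent): warms by 9.7 × 2.9 = 28.13°C, giving 5.9°C.

5.9°C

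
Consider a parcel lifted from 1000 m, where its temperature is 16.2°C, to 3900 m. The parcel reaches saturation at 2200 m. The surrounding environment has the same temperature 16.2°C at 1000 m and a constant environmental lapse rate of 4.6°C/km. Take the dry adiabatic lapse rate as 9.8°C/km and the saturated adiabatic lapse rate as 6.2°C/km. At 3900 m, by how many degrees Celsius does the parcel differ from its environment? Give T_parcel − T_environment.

Parcel:
  From 1000 m to 2200 m (dry): cools by 9.8 × 1.2 = 11.76°C, giving 4.44°C.
  From 2200 m to 3900 m (saturated): cools by 6.2 × 1.7 = 10.54°C, giving -6.1°C.
Environment:
  From 1000 m to 3900 m (environment): cools by 4.6 × 2.9 = 13.34°C, giving 2.86°C.
T_parcel − T_env = -6.1 − 2.86 = -8.96°C

-8.96°C (parcel cooler than environment)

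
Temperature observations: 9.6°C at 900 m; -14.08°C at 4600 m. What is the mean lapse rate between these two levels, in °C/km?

Γ = −ΔT/Δz = (9.6 − (-14.08)) / (4600 − 900) m
  = 23.68°C / 3.7 km = 6.4°C/km

6.4°C/km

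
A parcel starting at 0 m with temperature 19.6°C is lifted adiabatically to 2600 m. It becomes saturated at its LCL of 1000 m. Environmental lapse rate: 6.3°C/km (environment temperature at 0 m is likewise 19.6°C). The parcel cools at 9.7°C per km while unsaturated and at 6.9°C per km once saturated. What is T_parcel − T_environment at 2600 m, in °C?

-4.36°C (parcel cooler than environment)

Parcel:
  0–1000 m, dry: Δz = 1 km ⇒ ΔT = -9.7°C; T = 9.9°C
  1000–2600 m, saturated: Δz = 1.6 km ⇒ ΔT = -11.04°C; T = -1.14°C
Environment:
  0–2600 m, environment: Δz = 2.6 km ⇒ ΔT = -16.38°C; T = 3.22°C
T_parcel − T_env = -1.14 − 3.22 = -4.36°C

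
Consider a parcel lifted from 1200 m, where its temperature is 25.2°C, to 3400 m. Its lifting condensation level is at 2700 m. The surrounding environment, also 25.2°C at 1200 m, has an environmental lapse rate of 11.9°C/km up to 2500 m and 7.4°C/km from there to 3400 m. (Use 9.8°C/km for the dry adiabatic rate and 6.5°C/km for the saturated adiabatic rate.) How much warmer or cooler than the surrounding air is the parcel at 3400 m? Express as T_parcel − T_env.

Parcel:
  Dry to 2700 m: -9.8 × 1.5 km = -14.7°C, so T = 10.5°C.
  Saturated to 3400 m: -6.5 × 0.7 km = -4.55°C, so T = 5.95°C.
Environment:
  Environment, lower layer to 2500 m: -11.9 × 1.3 km = -15.47°C, so T = 9.73°C.
  Environment, upper layer to 3400 m: -7.4 × 0.9 km = -6.66°C, so T = 3.07°C.
T_parcel − T_env = 5.95 − 3.07 = +2.88°C

+2.88°C (parcel warmer than environment)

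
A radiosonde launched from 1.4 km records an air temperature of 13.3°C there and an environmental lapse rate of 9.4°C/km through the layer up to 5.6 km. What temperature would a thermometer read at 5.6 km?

-26.18°C

1400–5600 m, environmental: Δz = 4.2 km ⇒ ΔT = -39.48°C; T = -26.18°C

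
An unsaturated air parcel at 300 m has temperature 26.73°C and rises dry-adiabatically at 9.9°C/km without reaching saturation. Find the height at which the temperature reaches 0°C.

3000 m

Height above start = (26.73 − 0) / 9.9 = 2.7 km
Altitude = 300 m + 2700 m = 3000 m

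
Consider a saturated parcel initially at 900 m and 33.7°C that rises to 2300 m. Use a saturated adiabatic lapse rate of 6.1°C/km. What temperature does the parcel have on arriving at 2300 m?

25.16°C

900–2300 m, saturated adiabatic: Δz = 1.4 km ⇒ ΔT = -8.54°C; T = 25.16°C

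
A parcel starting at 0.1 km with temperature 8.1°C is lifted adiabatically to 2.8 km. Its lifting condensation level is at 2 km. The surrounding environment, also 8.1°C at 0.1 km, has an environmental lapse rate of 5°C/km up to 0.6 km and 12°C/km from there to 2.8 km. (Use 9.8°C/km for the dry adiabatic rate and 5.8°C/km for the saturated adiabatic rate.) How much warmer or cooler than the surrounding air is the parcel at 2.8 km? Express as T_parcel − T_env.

+5.64°C (parcel warmer than environment)

Parcel:
  From 100 m to 2000 m (dry): cools by 9.8 × 1.9 = 18.62°C, giving -10.52°C.
  From 2000 m to 2800 m (saturated): cools by 5.8 × 0.8 = 4.64°C, giving -15.16°C.
Environment:
  From 100 m to 600 m (environment, lower layer): cools by 5 × 0.5 = 2.5°C, giving 5.6°C.
  From 600 m to 2800 m (environment, upper layer): cools by 12 × 2.2 = 26.4°C, giving -20.8°C.
T_parcel − T_env = -15.16 − (-20.8) = +5.64°C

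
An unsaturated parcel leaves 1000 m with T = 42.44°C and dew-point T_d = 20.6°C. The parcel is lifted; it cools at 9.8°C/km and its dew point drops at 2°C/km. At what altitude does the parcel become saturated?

3800 m

T and T_d converge at 9.8 − 2 = 7.8°C per km
Height above start = (42.44 − 20.6) / 7.8 = 2.8 km
LCL altitude = 1000 m + 2800 m = 3800 m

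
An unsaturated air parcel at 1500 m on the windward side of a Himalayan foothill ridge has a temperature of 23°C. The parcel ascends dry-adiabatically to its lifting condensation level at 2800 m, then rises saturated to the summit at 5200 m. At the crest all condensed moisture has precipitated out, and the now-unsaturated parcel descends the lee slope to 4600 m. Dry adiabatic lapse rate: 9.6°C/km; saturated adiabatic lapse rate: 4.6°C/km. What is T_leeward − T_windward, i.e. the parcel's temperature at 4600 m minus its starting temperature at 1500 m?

1500 → 2800 m (dry, 9.6°C/km): ΔT = -9.6 × 1.3 = -12.48°C → T = 10.52°C
2800 → 5200 m (saturated, 4.6°C/km): ΔT = -4.6 × 2.4 = -11.04°C → T = -0.52°C
5200 → 4600 m (dry descent, 9.6°C/km): ΔT = +9.6 × 0.6 = +5.76°C → T = 5.24°C
Net change vs windward start: 5.24 − 23 = -17.76°C

-17.76°C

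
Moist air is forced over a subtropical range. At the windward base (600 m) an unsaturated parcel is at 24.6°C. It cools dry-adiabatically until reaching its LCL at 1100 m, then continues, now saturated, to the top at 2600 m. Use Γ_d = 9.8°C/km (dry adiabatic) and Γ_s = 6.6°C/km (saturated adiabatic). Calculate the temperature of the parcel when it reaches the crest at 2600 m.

600 → 1100 m (dry, 9.8°C/km): ΔT = -9.8 × 0.5 = -4.9°C → T = 19.7°C
1100 → 2600 m (saturated, 6.6°C/km): ΔT = -6.6 × 1.5 = -9.9°C → T = 9.8°C

9.8°C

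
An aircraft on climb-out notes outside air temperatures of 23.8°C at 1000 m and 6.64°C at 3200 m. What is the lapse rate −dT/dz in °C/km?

7.8°C/km

Γ = −ΔT/Δz = (23.8 − 6.64) / (3200 − 1000) m
  = 17.16°C / 2.2 km = 7.8°C/km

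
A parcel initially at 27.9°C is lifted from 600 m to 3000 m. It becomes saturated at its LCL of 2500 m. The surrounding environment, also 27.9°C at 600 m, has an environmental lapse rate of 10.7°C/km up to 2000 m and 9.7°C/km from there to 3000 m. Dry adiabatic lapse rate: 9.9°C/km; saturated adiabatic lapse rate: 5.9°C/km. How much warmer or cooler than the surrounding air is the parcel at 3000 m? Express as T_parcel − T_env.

Parcel:
  Dry to 2500 m: -9.9 × 1.9 km = -18.81°C, so T = 9.09°C.
  Saturated to 3000 m: -5.9 × 0.5 km = -2.95°C, so T = 6.14°C.
Environment:
  Environment, lower layer to 2000 m: -10.7 × 1.4 km = -14.98°C, so T = 12.92°C.
  Environment, upper layer to 3000 m: -9.7 × 1 km = -9.7°C, so T = 3.22°C.
T_parcel − T_env = 6.14 − 3.22 = +2.92°C

+2.92°C (parcel warmer than environment)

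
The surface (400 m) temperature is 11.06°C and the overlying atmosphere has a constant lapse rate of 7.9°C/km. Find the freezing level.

Height above start = (11.06 − 0) / 7.9 = 1.4 km
Altitude = 400 m + 1400 m = 1800 m

1800 m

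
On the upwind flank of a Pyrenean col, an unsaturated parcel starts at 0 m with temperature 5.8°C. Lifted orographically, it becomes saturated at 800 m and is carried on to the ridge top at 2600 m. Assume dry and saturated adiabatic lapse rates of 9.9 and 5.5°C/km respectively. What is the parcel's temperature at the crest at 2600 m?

-12.02°C

From 0 m to 800 m (dry): cools by 9.9 × 0.8 = 7.92°C, giving -2.12°C.
From 800 m to 2600 m (saturated): cools by 5.5 × 1.8 = 9.9°C, giving -12.02°C.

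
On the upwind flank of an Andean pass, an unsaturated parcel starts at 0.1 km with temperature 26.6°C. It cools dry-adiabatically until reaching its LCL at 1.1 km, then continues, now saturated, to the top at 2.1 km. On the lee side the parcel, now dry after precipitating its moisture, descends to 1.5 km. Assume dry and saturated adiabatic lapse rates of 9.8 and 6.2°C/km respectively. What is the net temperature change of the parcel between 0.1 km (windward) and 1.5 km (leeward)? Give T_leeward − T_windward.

-10.12°C

Dry to 1100 m: -9.8 × 1 km = -9.8°C, so T = 16.8°C.
Saturated to 2100 m: -6.2 × 1 km = -6.2°C, so T = 10.6°C.
Dry descent to 1500 m: +9.8 × 0.6 km = +5.88°C, so T = 16.48°C.
Net change vs windward start: 16.48 − 26.6 = -10.12°C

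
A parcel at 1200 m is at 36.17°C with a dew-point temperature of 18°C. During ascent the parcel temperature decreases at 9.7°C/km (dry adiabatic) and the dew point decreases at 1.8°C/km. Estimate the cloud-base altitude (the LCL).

T and T_d converge at 9.7 − 1.8 = 7.9°C per km
Height above start = (36.17 − 18) / 7.9 = 2.3 km
LCL altitude = 1200 m + 2300 m = 3500 m

3500 m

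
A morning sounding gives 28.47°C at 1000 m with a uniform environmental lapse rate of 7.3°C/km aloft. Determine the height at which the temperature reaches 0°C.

Height above start = (28.47 − 0) / 7.3 = 3.9 km
Altitude = 1000 m + 3900 m = 4900 m

4900 m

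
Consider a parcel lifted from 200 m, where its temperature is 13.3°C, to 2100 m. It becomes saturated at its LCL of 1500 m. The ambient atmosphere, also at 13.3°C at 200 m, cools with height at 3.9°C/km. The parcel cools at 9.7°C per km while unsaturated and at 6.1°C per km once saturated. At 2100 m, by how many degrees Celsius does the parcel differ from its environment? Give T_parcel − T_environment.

-8.86°C (parcel cooler than environment)

Parcel:
  Dry to 1500 m: -9.7 × 1.3 km = -12.61°C, so T = 0.69°C.
  Saturated to 2100 m: -6.1 × 0.6 km = -3.66°C, so T = -2.97°C.
Environment:
  Environment to 2100 m: -3.9 × 1.9 km = -7.41°C, so T = 5.89°C.
T_parcel − T_env = -2.97 − 5.89 = -8.86°C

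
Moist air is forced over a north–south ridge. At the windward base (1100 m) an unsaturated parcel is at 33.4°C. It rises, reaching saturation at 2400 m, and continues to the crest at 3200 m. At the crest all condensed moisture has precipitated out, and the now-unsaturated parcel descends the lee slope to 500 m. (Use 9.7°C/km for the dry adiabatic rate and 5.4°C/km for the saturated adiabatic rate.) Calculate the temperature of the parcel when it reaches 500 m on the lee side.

42.66°C

1100 → 2400 m (dry, 9.7°C/km): ΔT = -9.7 × 1.3 = -12.61°C → T = 20.79°C
2400 → 3200 m (saturated, 5.4°C/km): ΔT = -5.4 × 0.8 = -4.32°C → T = 16.47°C
3200 → 500 m (dry descent, 9.7°C/km): ΔT = +9.7 × 2.7 = +26.19°C → T = 42.66°C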